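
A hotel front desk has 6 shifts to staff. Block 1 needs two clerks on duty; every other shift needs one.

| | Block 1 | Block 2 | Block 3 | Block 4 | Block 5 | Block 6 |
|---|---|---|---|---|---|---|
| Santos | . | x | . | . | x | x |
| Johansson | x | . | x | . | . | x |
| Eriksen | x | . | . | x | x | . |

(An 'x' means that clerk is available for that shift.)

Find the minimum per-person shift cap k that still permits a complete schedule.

With 3 clerks and 7 worker-slots to fill, someone must work at least ⌈7/3⌉ = 3 shifts, so k ≥ 3.
k = 3 works: Block 1→Johansson+Eriksen, Block 2→Santos, Block 3→Johansson, Block 4→Eriksen, Block 5→Santos, Block 6→Santos.
Loads: Santos 3, Johansson 2, Eriksen 2 — all ≤ 3.

3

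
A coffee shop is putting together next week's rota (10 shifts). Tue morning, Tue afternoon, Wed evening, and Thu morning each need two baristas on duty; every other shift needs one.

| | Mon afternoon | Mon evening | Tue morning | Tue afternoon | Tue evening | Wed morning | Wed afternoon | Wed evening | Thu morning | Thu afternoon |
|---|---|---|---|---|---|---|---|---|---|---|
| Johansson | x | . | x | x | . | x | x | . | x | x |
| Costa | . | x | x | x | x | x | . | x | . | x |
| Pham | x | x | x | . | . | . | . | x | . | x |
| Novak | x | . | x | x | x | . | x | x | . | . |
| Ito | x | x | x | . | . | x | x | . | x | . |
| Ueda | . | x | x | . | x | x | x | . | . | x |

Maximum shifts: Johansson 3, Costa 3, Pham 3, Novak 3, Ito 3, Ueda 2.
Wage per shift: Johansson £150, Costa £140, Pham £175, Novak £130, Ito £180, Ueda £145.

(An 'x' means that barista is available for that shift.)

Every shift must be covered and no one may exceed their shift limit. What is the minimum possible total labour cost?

£2080

Thu morning can only be covered by Johansson and Ito, so that assignment is forced.
Picking the cheapest available barista for each shift independently would cost £1950, but that ignores the shift limits.
An optimal schedule: Mon afternoon→Johansson, Mon evening→Costa, Tue morning→Johansson+Pham, Tue afternoon→Novak+Costa, Tue evening→Novak, Wed morning→Ueda, Wed afternoon→Ueda, Wed evening→Novak+Costa, Thu morning→Johansson+Ito, Thu afternoon→Pham.
Total: 150 + 140 + 150 + 175 + 130 + 140 + 130 + 145 + 145 + 130 + 140 + 150 + 180 + 175 = £2080.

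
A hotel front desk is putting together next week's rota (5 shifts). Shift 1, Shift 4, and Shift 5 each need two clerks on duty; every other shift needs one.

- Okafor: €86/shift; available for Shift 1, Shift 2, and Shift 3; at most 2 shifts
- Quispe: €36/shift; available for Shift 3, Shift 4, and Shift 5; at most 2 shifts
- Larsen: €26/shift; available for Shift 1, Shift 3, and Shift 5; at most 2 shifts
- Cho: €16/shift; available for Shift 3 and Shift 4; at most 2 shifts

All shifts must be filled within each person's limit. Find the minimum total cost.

Shift 1 can only be covered by Okafor and Larsen, so that assignment is forced.
Shift 2 can only be covered by Okafor, so that assignment is forced.
Shift 4 can only be covered by Quispe and Cho, so that assignment is forced.
Picking the cheapest available clerk for each shift independently would cost €328, and that bound is achievable.
An optimal schedule: Shift 1→Okafor+Larsen, Shift 2→Okafor, Shift 3→Cho, Shift 4→Quispe+Cho, Shift 5→Quispe+Larsen.
Total: 86 + 26 + 86 + 16 + 36 + 16 + 36 + 26 = €328.

€328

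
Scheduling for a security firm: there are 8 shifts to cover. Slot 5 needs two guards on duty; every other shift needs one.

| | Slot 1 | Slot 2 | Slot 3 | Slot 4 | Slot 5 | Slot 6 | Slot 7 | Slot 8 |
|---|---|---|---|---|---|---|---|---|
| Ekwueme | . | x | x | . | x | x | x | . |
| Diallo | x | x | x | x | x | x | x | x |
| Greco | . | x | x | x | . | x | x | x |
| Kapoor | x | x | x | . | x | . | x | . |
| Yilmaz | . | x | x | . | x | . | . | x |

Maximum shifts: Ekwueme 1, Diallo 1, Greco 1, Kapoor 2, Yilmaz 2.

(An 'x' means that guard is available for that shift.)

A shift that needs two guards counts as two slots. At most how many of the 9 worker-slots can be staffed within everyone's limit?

7

Total capacity across all guards is 1+1+1+2+2 = 7, and 9 slots are needed, so at most 7 can be filled.
An assignment achieving 7: Slot 1→Diallo, Slot 4→Greco, Slot 5→Kapoor+Yilmaz, Slot 6→Ekwueme, Slot 7→Kapoor, Slot 8→Yilmaz.
Loads: Ekwueme 1/1, Diallo 1/1, Greco 1/1, Kapoor 2/2, Yilmaz 2/2.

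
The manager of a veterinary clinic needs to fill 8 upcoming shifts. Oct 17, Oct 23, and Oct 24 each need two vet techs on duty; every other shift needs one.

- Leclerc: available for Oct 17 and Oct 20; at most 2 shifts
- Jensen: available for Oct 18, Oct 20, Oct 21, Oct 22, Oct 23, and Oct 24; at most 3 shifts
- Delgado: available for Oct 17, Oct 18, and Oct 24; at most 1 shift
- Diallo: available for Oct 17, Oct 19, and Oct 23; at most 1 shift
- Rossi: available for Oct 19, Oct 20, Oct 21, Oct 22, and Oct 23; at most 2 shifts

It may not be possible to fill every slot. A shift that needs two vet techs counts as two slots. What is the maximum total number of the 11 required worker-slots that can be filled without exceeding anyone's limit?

Total capacity across all vet techs is 2+3+1+1+2 = 9, and 11 slots are needed, so at most 9 can be filled.
An assignment achieving 9: Oct 17→Leclerc, Oct 18→Jensen, Oct 19→Diallo, Oct 20→Leclerc, Oct 21→Jensen, Oct 22→Rossi, Oct 23→Rossi, Oct 24→Jensen+Delgado.
Loads: Leclerc 2/2, Jensen 3/3, Delgado 1/1, Diallo 1/1, Rossi 2/2.

9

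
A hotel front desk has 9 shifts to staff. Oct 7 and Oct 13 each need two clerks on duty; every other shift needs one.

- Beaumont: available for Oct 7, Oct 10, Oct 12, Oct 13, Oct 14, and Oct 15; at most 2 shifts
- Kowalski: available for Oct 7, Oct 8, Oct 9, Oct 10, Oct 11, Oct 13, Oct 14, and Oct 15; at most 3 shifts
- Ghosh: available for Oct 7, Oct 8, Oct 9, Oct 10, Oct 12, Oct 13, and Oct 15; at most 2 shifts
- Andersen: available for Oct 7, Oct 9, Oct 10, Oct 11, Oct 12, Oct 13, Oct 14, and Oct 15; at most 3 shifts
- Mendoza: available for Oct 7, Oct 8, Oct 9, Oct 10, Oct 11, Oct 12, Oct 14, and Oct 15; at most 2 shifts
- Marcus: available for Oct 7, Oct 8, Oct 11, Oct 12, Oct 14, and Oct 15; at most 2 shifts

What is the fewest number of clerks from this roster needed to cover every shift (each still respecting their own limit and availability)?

11 slots to fill and no one can take more than 3, so at least ⌈11/3⌉ = 4 clerks are needed.
Any 4 clerks together have capacity at most 3+3+2+2 = 10 < 11 slots, so 4 can never suffice.
Beaumont, Kowalski, Ghosh, Andersen, and Mendoza alone can cover everything: Oct 7→Andersen+Mendoza, Oct 8→Kowalski, Oct 9→Kowalski, Oct 10→Ghosh, Oct 11→Kowalski, Oct 12→Beaumont, Oct 13→Ghosh+Andersen, Oct 14→Beaumont, Oct 15→Andersen.

5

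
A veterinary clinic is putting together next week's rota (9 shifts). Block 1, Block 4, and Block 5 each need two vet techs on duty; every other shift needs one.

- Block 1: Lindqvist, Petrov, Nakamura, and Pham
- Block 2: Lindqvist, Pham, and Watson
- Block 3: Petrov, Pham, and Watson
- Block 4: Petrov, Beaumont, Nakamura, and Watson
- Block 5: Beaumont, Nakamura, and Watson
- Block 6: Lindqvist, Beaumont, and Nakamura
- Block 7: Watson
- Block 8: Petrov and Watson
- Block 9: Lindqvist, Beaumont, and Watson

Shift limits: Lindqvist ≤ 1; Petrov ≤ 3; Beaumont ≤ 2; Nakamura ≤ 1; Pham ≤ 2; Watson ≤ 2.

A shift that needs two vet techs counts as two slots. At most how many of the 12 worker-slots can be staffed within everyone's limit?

11

Total capacity across all vet techs is 1+3+2+1+2+2 = 11, and 12 slots are needed, so at most 11 can be filled.
An assignment achieving 11: Block 1→Petrov+Pham, Block 2→Lindqvist, Block 3→Pham, Block 4→Petrov, Block 5→Beaumont+Nakamura, Block 6→Beaumont, Block 7→Watson, Block 8→Petrov, Block 9→Watson.
Loads: Lindqvist 1/1, Petrov 3/3, Beaumont 2/2, Nakamura 1/1, Pham 2/2, Watson 2/2.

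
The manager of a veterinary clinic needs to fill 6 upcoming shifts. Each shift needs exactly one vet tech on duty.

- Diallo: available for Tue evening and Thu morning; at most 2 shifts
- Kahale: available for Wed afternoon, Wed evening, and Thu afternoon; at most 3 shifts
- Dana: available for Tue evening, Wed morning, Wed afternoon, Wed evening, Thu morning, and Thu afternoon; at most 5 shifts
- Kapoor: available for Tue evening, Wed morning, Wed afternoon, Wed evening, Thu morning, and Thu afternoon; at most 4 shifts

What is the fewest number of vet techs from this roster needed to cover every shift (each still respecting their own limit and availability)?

2

6 slots to fill and no one can take more than 5, so at least ⌈6/5⌉ = 2 vet techs are needed.
Diallo and Dana alone can cover everything: Tue evening→Diallo, Wed morning→Dana, Wed afternoon→Dana, Wed evening→Dana, Thu morning→Diallo, Thu afternoon→Dana.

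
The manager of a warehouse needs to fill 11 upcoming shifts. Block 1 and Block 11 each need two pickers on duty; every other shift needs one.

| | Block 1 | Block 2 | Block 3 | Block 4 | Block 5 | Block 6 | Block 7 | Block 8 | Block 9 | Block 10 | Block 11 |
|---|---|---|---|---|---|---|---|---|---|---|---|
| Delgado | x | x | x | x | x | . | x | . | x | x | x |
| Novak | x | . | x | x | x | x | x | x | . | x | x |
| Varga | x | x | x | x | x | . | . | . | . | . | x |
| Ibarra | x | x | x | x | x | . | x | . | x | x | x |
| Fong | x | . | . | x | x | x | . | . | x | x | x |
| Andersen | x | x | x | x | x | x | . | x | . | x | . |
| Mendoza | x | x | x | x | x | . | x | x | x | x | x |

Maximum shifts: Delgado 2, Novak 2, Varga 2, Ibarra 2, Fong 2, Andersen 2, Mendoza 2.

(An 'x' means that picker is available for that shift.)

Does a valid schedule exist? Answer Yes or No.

One valid schedule: Block 1→Andersen+Mendoza, Block 2→Varga, Block 3→Varga, Block 4→Ibarra, Block 5→Fong, Block 6→Novak, Block 7→Delgado, Block 8→Novak, Block 9→Delgado, Block 10→Ibarra, Block 11→Fong+Mendoza.
Loads: Delgado 2/2, Novak 2/2, Varga 2/2, Ibarra 2/2, Fong 2/2, Andersen 1/2, Mendoza 2/2 — all within limits.

Yes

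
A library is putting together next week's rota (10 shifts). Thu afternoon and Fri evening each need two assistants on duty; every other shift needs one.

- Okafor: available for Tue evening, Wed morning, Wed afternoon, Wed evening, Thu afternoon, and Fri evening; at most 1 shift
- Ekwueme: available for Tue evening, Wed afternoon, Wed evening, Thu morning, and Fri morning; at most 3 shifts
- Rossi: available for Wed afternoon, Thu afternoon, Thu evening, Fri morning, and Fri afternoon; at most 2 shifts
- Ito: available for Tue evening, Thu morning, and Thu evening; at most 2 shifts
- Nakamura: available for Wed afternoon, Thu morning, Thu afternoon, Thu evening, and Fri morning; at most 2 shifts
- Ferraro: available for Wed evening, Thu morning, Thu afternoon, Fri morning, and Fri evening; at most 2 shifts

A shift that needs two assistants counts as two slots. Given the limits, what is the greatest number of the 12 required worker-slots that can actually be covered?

Total capacity across all assistants is 1+3+2+2+2+2 = 12, and 12 slots are needed, so at most 12 can be filled.
Shifts {Wed morning, Fri evening} need 3 slots but only Okafor and Ferraro are available for them, supplying at most 2 — so at least 1 slot must go unfilled.
An assignment achieving 11: Tue evening→Ekwueme, Wed morning→Okafor, Wed afternoon→Ekwueme, Wed evening→Ekwueme, Thu morning→Ito, Thu afternoon→Nakamura+Ferraro, Thu evening→Rossi, Fri morning→Nakamura, Fri afternoon→Rossi, Fri evening→Ferraro.
Loads: Okafor 1/1, Ekwueme 3/3, Rossi 2/2, Ito 1/2, Nakamura 2/2, Ferraro 2/2.

11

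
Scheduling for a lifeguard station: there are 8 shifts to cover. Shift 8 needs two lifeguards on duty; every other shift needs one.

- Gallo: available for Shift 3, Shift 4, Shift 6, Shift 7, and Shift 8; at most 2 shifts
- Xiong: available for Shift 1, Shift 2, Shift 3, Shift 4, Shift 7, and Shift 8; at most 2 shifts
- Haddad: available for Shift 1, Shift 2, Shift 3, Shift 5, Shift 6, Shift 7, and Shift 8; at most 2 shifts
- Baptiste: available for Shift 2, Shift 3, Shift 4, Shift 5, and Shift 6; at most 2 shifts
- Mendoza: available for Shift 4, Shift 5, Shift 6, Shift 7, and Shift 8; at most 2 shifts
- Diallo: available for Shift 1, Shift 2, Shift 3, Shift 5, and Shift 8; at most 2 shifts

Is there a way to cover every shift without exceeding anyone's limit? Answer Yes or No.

Yes

One valid schedule: Shift 1→Xiong, Shift 2→Xiong, Shift 3→Baptiste, Shift 4→Gallo, Shift 5→Haddad, Shift 6→Gallo, Shift 7→Haddad, Shift 8→Mendoza+Diallo.
Loads: Gallo 2/2, Xiong 2/2, Haddad 2/2, Baptiste 1/2, Mendoza 1/2, Diallo 1/2 — all within limits.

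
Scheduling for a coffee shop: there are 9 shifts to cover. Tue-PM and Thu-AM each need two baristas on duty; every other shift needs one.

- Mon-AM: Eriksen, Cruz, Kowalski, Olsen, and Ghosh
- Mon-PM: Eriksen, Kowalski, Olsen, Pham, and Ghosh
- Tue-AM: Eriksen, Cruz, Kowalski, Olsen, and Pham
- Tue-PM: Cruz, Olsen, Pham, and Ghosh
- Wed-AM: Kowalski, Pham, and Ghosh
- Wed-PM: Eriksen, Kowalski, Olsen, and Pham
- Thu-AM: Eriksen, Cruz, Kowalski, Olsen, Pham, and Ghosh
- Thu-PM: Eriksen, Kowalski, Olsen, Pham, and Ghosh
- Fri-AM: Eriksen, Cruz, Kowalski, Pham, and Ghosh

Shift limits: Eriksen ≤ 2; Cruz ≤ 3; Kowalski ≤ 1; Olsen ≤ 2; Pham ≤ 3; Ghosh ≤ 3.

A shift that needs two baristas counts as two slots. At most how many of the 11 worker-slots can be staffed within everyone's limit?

11

Total capacity across all baristas is 2+3+1+2+3+3 = 14, and 11 slots are needed, so at most 11 can be filled.
An assignment achieving 11: Mon-AM→Eriksen, Mon-PM→Olsen, Tue-AM→Cruz, Tue-PM→Cruz+Olsen, Wed-AM→Kowalski, Wed-PM→Eriksen, Thu-AM→Pham+Ghosh, Thu-PM→Pham, Fri-AM→Cruz.
Loads: Eriksen 2/2, Cruz 3/3, Kowalski 1/1, Olsen 2/2, Pham 2/3, Ghosh 1/3.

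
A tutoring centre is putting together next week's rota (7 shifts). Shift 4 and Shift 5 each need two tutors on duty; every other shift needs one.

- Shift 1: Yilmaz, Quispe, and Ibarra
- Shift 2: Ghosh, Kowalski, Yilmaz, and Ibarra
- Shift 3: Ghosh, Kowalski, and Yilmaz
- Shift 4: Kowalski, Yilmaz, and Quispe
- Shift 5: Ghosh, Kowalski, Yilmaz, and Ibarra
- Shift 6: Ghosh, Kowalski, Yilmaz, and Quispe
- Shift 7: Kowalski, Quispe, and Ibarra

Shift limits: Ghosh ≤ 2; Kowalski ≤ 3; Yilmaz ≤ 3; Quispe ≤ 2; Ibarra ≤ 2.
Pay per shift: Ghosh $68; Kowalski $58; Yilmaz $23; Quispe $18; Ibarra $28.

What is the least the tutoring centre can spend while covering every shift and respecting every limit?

Picking the cheapest available tutor for each shift independently would cost $192, but that ignores the shift limits.
An optimal schedule: Shift 1→Quispe, Shift 2→Yilmaz, Shift 3→Yilmaz, Shift 4→Quispe+Yilmaz, Shift 5→Ibarra+Kowalski, Shift 6→Kowalski, Shift 7→Ibarra.
Total: 18 + 23 + 23 + 18 + 23 + 28 + 58 + 58 + 28 = $277.

$277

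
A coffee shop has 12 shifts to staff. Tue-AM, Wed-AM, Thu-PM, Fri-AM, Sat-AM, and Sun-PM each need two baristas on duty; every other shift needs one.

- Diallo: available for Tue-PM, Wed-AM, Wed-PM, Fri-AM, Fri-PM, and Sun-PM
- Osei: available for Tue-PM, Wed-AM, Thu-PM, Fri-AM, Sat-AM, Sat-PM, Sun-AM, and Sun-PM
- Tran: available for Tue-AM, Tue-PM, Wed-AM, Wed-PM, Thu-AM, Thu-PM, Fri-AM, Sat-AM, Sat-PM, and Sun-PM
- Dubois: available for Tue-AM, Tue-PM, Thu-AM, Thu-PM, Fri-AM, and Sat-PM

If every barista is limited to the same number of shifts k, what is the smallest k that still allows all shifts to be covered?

5

With 4 baristas and 18 worker-slots to fill, someone must work at least ⌈18/4⌉ = 5 shifts, so k ≥ 5.
k = 5 works: Tue-AM→Tran+Dubois, Tue-PM→Dubois, Wed-AM→Diallo+Osei, Wed-PM→Diallo, Thu-AM→Tran, Thu-PM→Osei+Tran, Fri-AM→Diallo+Dubois, Fri-PM→Diallo, Sat-AM→Osei+Tran, Sat-PM→Osei, Sun-AM→Osei, Sun-PM→Diallo+Tran.
Loads: Diallo 5, Osei 5, Tran 5, Dubois 3 — all ≤ 5.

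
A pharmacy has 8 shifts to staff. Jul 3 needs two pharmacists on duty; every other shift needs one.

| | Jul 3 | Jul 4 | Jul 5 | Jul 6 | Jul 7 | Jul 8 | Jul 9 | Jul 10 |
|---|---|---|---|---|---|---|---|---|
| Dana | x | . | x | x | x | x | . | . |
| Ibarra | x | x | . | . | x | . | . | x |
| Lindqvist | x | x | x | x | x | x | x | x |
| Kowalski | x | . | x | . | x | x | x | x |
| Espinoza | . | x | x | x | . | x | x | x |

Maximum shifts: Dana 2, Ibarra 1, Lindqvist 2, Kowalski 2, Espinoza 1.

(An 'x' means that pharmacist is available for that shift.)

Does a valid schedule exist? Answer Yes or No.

No

Total capacity is 2+1+2+2+1 = 8 but 9 worker-slots are needed — infeasible.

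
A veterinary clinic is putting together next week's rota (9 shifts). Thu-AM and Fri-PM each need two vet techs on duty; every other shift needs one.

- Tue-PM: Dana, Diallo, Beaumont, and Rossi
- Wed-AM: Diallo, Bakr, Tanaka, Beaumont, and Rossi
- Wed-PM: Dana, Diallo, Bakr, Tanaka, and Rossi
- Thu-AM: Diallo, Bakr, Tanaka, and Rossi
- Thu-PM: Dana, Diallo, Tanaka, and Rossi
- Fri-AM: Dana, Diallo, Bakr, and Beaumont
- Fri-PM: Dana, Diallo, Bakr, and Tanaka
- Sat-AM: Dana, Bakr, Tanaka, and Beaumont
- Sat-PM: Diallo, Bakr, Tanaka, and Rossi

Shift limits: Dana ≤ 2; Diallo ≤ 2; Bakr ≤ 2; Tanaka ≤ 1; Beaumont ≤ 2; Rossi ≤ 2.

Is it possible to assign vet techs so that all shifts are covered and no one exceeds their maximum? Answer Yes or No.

One valid schedule: Tue-PM→Dana, Wed-AM→Beaumont, Wed-PM→Rossi, Thu-AM→Bakr+Rossi, Thu-PM→Dana, Fri-AM→Diallo, Fri-PM→Bakr+Tanaka, Sat-AM→Beaumont, Sat-PM→Diallo.
Loads: Dana 2/2, Diallo 2/2, Bakr 2/2, Tanaka 1/1, Beaumont 2/2, Rossi 2/2 — all within limits.

Yes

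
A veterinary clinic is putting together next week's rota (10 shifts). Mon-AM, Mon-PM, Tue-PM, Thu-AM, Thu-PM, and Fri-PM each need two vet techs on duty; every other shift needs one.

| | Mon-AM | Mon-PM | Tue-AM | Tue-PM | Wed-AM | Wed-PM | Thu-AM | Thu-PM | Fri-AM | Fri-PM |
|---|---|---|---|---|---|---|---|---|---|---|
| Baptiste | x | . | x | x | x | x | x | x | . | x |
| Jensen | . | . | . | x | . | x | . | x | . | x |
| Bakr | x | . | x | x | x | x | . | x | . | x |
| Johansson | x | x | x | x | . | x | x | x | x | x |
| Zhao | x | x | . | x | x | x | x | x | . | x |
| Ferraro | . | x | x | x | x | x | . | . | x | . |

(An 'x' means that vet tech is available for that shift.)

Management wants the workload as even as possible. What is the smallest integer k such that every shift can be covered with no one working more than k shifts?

3

With 6 vet techs and 16 worker-slots to fill, someone must work at least ⌈16/6⌉ = 3 shifts, so k ≥ 3.
k = 3 works: Mon-AM→Bakr+Zhao, Mon-PM→Johansson+Zhao, Tue-AM→Baptiste, Tue-PM→Zhao+Ferraro, Wed-AM→Baptiste, Wed-PM→Jensen, Thu-AM→Baptiste+Johansson, Thu-PM→Jensen+Bakr, Fri-AM→Johansson, Fri-PM→Jensen+Bakr.
Loads: Baptiste 3, Jensen 3, Bakr 3, Johansson 3, Zhao 3, Ferraro 1 — all ≤ 3.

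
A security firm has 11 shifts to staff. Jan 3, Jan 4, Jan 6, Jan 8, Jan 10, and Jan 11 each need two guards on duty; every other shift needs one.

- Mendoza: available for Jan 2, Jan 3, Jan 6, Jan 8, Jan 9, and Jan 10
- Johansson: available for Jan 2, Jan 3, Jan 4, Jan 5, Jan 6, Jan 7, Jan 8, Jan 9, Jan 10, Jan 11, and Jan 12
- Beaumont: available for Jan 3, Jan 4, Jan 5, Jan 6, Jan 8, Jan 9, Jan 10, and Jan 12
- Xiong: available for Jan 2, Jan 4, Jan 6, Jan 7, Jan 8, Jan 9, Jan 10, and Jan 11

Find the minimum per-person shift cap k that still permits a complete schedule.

With 4 guards and 17 worker-slots to fill, someone must work at least ⌈17/4⌉ = 5 shifts, so k ≥ 5.
k = 5 works: Jan 2→Mendoza, Jan 3→Mendoza+Johansson, Jan 4→Beaumont+Xiong, Jan 5→Johansson, Jan 6→Mendoza+Beaumont, Jan 7→Johansson, Jan 8→Mendoza+Beaumont, Jan 9→Mendoza, Jan 10→Beaumont+Xiong, Jan 11→Johansson+Xiong, Jan 12→Johansson.
Loads: Mendoza 5, Johansson 5, Beaumont 4, Xiong 3 — all ≤ 5.

5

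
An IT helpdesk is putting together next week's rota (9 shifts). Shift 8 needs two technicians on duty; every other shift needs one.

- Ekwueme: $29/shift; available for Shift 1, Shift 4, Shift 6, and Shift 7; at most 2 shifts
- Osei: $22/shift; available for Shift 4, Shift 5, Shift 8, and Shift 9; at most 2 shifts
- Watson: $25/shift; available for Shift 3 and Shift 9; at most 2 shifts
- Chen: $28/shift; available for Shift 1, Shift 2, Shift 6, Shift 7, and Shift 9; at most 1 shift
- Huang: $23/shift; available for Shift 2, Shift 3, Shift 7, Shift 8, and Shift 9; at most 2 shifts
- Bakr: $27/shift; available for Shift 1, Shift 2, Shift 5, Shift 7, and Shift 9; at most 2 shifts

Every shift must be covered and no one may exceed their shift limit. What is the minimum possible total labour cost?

$251

Shift 8 can only be covered by Osei and Huang, so that assignment is forced.
Picking the cheapest available technician for each shift independently would cost $235, but that ignores the shift limits.
An optimal schedule: Shift 1→Bakr, Shift 2→Huang, Shift 3→Watson, Shift 4→Osei, Shift 5→Bakr, Shift 6→Chen, Shift 7→Ekwueme, Shift 8→Osei+Huang, Shift 9→Watson.
Total: 27 + 23 + 25 + 22 + 27 + 28 + 29 + 22 + 23 + 25 = $251.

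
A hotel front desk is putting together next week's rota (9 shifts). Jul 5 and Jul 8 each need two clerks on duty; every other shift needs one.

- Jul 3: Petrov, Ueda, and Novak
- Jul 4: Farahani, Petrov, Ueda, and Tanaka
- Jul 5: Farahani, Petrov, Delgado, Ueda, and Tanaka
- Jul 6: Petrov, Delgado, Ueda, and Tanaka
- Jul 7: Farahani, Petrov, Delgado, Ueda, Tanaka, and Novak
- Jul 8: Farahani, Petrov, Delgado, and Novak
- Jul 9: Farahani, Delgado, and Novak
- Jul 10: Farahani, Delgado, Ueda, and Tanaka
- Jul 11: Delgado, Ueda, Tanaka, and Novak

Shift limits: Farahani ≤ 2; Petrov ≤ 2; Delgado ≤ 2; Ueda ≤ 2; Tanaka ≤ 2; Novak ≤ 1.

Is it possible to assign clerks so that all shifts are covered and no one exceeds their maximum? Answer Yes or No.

Yes

One valid schedule: Jul 3→Petrov, Jul 4→Farahani, Jul 5→Ueda+Tanaka, Jul 6→Petrov, Jul 7→Tanaka, Jul 8→Delgado+Novak, Jul 9→Farahani, Jul 10→Delgado, Jul 11→Ueda.
Loads: Farahani 2/2, Petrov 2/2, Delgado 2/2, Ueda 2/2, Tanaka 2/2, Novak 1/1 — all within limits.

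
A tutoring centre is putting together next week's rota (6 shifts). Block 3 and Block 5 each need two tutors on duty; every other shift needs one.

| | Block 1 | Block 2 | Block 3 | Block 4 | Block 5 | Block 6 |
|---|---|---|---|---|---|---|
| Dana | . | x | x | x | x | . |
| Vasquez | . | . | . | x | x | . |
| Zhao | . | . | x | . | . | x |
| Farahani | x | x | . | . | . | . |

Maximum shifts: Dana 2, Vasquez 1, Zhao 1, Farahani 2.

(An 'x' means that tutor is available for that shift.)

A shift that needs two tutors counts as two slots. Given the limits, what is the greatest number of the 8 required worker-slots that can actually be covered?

6

Total capacity across all tutors is 2+1+1+2 = 6, and 8 slots are needed, so at most 6 can be filled.
An assignment achieving 6: Block 1→Farahani, Block 2→Farahani, Block 3→Dana, Block 4→Dana, Block 5→Vasquez, Block 6→Zhao.
Loads: Dana 2/2, Vasquez 1/1, Zhao 1/1, Farahani 2/2.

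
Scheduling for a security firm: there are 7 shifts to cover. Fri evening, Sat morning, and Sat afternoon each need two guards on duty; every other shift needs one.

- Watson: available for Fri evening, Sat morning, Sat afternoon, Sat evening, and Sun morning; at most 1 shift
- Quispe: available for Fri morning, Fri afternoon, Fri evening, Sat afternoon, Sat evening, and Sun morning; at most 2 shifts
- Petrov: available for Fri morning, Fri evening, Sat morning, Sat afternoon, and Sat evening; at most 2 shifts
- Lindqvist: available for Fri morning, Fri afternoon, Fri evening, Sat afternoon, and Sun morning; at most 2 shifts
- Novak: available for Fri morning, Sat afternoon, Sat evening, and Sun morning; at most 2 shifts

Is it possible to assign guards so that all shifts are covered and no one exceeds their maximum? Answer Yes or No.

Total capacity is 1+2+2+2+2 = 9 but 10 worker-slots are needed — infeasible.

No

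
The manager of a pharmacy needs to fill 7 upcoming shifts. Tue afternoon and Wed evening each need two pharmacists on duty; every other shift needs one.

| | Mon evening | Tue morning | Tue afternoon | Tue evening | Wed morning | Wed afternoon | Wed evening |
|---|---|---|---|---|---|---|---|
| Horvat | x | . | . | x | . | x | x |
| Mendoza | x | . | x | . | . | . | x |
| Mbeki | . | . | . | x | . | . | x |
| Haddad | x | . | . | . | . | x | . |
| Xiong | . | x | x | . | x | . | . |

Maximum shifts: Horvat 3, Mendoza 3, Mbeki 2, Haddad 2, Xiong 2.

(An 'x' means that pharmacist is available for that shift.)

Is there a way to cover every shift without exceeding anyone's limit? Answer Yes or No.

No

Total capacity is 12 and 9 slots are needed, so capacity alone doesn't rule it out.
Shifts {Tue morning, Tue afternoon, Wed morning} need 4 worker-slots in total, but the pharmacists available for any of those shifts (Mendoza and Xiong) can supply at most 3 among them. So no valid schedule exists.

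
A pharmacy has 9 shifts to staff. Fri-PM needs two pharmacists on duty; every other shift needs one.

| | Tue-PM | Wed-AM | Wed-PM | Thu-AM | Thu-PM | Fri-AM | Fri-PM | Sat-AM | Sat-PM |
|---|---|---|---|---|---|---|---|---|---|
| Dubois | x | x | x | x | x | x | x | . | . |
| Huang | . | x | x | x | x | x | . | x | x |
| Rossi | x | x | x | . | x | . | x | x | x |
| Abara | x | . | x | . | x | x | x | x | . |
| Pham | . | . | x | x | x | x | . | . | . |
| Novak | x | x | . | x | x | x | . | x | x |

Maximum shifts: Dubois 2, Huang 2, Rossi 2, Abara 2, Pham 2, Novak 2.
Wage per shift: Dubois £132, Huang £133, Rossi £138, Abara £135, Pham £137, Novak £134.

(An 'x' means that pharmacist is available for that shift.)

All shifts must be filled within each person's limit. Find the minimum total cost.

Picking the cheapest available pharmacist for each shift independently would cost £1325, but that ignores the shift limits.
An optimal schedule: Tue-PM→Dubois, Wed-AM→Huang, Wed-PM→Abara, Thu-AM→Novak, Thu-PM→Pham, Fri-AM→Pham, Fri-PM→Dubois+Abara, Sat-AM→Novak, Sat-PM→Huang.
Total: 132 + 133 + 135 + 134 + 137 + 137 + 132 + 135 + 134 + 133 = £1342.

£1342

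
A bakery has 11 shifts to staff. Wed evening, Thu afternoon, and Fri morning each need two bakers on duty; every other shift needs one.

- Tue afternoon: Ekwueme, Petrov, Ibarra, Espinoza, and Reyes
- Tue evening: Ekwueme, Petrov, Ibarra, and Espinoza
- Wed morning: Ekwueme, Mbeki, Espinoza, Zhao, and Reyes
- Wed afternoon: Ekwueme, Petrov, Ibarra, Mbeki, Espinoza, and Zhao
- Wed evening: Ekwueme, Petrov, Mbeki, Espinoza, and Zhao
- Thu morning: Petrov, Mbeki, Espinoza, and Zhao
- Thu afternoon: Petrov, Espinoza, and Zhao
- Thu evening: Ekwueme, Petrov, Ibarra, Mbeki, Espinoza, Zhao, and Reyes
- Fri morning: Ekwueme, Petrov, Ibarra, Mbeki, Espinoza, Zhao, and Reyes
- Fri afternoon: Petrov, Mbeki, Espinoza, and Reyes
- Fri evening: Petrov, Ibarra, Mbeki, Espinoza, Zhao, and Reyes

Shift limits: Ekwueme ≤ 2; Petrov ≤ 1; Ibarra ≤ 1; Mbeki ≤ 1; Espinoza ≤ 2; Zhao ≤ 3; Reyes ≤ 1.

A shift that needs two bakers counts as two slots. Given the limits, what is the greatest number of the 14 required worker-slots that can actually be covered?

Total capacity across all bakers is 2+1+1+1+2+3+1 = 11, and 14 slots are needed, so at most 11 can be filled.
An assignment achieving 11: Tue afternoon→Ekwueme, Tue evening→Ekwueme, Wed morning→Zhao, Wed afternoon→Ibarra, Wed evening→Zhao, Thu morning→Mbeki, Thu afternoon→Petrov+Espinoza, Thu evening→Reyes, Fri afternoon→Espinoza, Fri evening→Zhao.
Loads: Ekwueme 2/2, Petrov 1/1, Ibarra 1/1, Mbeki 1/1, Espinoza 2/2, Zhao 3/3, Reyes 1/1.

11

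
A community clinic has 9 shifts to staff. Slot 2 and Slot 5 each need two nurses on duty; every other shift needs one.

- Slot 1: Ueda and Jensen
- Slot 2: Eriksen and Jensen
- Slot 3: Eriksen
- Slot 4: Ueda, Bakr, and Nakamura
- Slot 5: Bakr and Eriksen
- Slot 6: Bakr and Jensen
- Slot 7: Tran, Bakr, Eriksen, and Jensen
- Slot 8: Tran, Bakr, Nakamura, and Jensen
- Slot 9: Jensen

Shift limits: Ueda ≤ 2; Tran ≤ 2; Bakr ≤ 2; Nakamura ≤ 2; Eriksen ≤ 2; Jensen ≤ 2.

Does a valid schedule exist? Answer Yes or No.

No

Total capacity is 12 and 11 slots are needed, so capacity alone doesn't rule it out.
Shifts {Slot 2, Slot 3, Slot 5} need 5 worker-slots in total, but the nurses available for any of those shifts (Bakr, Eriksen, and Jensen) can supply at most 4 among them. So no valid schedule exists.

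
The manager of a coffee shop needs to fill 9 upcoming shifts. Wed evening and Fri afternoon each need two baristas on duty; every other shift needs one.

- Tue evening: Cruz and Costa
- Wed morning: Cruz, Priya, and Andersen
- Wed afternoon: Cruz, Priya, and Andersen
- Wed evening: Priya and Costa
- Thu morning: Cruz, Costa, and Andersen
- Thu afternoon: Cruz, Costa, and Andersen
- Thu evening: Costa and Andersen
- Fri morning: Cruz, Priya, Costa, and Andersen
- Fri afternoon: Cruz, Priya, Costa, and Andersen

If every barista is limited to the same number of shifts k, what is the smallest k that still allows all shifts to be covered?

With 4 baristas and 11 worker-slots to fill, someone must work at least ⌈11/4⌉ = 3 shifts, so k ≥ 3.
k = 3 works: Tue evening→Cruz, Wed morning→Cruz, Wed afternoon→Cruz, Wed evening→Priya+Costa, Thu morning→Costa, Thu afternoon→Andersen, Thu evening→Costa, Fri morning→Priya, Fri afternoon→Priya+Andersen.
Loads: Cruz 3, Priya 3, Costa 3, Andersen 2 — all ≤ 3.

3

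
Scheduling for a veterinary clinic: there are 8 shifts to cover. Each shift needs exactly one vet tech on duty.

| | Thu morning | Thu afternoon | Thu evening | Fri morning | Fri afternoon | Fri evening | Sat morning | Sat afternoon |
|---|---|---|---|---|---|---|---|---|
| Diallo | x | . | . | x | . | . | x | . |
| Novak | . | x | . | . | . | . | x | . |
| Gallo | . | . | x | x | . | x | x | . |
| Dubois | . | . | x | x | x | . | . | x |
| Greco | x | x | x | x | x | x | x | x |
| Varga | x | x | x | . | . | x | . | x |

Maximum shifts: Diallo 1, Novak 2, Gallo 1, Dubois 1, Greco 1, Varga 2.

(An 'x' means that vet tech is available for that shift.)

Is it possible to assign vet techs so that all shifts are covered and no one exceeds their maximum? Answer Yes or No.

One valid schedule: Thu morning→Diallo, Thu afternoon→Novak, Thu evening→Varga, Fri morning→Greco, Fri afternoon→Dubois, Fri evening→Gallo, Sat morning→Novak, Sat afternoon→Varga.
Loads: Diallo 1/1, Novak 2/2, Gallo 1/1, Dubois 1/1, Greco 1/1, Varga 2/2 — all within limits.

Yes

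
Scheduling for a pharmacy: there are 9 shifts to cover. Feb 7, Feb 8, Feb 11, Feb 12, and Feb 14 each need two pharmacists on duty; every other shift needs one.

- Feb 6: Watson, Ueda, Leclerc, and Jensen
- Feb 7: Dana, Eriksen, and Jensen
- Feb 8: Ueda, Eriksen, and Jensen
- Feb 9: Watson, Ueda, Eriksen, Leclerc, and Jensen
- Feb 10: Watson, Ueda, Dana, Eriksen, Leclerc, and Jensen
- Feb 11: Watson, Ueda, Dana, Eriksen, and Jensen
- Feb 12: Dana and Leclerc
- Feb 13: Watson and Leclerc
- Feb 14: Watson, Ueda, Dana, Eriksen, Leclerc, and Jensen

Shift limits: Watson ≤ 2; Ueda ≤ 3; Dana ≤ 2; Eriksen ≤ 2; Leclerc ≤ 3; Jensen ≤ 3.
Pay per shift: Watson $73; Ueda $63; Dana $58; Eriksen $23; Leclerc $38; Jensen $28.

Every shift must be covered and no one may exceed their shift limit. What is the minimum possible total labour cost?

$622

Feb 12 can only be covered by Dana and Leclerc, so that assignment is forced.
Picking the cheapest available pharmacist for each shift independently would cost $412, but that ignores the shift limits.
An optimal schedule: Feb 6→Jensen, Feb 7→Eriksen+Jensen, Feb 8→Eriksen+Jensen, Feb 9→Leclerc, Feb 10→Ueda, Feb 11→Dana+Ueda, Feb 12→Leclerc+Dana, Feb 13→Leclerc, Feb 14→Ueda+Watson.
Total: 28 + 23 + 28 + 23 + 28 + 38 + 63 + 58 + 63 + 38 + 58 + 38 + 63 + 73 = $622.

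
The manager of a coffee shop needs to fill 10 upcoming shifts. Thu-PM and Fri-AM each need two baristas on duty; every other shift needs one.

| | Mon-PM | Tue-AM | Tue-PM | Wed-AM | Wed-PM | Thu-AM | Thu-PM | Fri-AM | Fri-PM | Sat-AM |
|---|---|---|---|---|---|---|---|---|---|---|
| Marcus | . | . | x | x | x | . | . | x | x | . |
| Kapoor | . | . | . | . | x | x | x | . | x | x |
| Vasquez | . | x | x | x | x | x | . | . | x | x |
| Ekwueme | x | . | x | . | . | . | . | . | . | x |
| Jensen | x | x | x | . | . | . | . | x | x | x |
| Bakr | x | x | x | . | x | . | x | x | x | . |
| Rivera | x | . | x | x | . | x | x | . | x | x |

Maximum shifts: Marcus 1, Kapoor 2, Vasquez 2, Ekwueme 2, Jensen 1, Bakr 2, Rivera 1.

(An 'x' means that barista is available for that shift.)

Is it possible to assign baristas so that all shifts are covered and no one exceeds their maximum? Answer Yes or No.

Total capacity is 1+2+2+2+1+2+1 = 11 but 12 worker-slots are needed — infeasible.

No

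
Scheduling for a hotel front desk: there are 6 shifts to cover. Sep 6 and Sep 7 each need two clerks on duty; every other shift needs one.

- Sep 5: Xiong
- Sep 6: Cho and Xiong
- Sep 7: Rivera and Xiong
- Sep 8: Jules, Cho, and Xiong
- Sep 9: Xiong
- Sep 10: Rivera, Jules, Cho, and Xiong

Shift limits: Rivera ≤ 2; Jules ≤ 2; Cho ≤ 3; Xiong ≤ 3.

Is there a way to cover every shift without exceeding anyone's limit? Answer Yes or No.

No

Total capacity is 10 and 8 slots are needed, so capacity alone doesn't rule it out.
Shifts {Sep 5, Sep 6, Sep 7, Sep 9} need 6 worker-slots in total, but the clerks available for any of those shifts (Rivera, Cho, and Xiong) can supply at most 5 among them. So no valid schedule exists.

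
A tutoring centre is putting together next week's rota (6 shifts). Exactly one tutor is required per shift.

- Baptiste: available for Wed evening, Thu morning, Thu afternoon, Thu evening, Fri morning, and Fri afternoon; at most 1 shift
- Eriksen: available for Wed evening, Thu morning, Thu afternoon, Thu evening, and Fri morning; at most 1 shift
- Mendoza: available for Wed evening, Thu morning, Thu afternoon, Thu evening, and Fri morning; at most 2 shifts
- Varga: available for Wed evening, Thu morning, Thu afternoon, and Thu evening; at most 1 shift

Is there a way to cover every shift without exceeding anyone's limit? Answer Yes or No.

Total capacity is 1+1+2+1 = 5 but 6 worker-slots are needed — infeasible.

No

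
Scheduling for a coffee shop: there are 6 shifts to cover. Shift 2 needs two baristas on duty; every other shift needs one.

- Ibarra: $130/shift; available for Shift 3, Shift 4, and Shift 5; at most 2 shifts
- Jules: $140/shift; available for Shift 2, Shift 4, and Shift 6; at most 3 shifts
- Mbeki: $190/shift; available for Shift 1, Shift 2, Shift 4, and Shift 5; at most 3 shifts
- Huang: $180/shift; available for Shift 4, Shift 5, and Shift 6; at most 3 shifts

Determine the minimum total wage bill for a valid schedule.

Shift 1 can only be covered by Mbeki, so that assignment is forced.
Shift 2 can only be covered by Jules and Mbeki, so that assignment is forced.
Shift 3 can only be covered by Ibarra, so that assignment is forced.
Picking the cheapest available barista for each shift independently would cost $1050, but that ignores the shift limits.
An optimal schedule: Shift 1→Mbeki, Shift 2→Jules+Mbeki, Shift 3→Ibarra, Shift 4→Jules, Shift 5→Ibarra, Shift 6→Jules.
Total: 190 + 140 + 190 + 130 + 140 + 130 + 140 = $1060.

$1060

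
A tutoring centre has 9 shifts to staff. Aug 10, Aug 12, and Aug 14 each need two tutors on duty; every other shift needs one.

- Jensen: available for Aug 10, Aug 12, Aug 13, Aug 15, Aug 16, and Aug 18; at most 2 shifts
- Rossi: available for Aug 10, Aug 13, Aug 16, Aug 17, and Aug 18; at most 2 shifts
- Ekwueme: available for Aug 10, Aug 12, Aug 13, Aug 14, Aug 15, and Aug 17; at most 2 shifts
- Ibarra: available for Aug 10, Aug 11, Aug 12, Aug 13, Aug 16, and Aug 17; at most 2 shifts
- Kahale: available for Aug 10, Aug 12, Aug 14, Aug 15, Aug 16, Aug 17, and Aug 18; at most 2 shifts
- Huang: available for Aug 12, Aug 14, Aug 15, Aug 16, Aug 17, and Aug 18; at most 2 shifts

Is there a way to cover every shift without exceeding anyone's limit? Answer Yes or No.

Yes

Aug 11 can only be covered by Ibarra, so that assignment is forced.
One valid schedule: Aug 10→Ekwueme+Ibarra, Aug 11→Ibarra, Aug 12→Kahale+Huang, Aug 13→Jensen, Aug 14→Ekwueme+Kahale, Aug 15→Jensen, Aug 16→Rossi, Aug 17→Huang, Aug 18→Rossi.
Loads: Jensen 2/2, Rossi 2/2, Ekwueme 2/2, Ibarra 2/2, Kahale 2/2, Huang 2/2 — all within limits.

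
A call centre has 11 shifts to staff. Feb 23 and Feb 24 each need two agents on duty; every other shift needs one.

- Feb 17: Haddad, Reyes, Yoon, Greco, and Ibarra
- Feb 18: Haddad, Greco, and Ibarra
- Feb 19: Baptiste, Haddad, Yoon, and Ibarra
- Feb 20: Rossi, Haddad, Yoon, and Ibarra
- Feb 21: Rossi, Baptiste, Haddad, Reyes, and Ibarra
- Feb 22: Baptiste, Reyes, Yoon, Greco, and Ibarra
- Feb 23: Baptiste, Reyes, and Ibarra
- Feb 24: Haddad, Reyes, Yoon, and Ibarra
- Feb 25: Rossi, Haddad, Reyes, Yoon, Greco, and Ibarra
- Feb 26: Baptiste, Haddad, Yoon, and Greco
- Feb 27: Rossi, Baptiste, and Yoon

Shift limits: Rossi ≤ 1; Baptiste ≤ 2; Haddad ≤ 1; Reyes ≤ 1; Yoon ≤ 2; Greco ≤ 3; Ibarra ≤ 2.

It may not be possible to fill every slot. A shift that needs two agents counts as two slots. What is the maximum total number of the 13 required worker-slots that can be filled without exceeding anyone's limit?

Total capacity across all agents is 1+2+1+1+2+3+2 = 12, and 13 slots are needed, so at most 12 can be filled.
An assignment achieving 12: Feb 17→Greco, Feb 18→Haddad, Feb 19→Baptiste, Feb 20→Yoon, Feb 21→Ibarra, Feb 22→Greco, Feb 23→Baptiste+Reyes, Feb 24→Yoon+Ibarra, Feb 26→Greco, Feb 27→Rossi.
Loads: Rossi 1/1, Baptiste 2/2, Haddad 1/1, Reyes 1/1, Yoon 2/2, Greco 3/3, Ibarra 2/2.

12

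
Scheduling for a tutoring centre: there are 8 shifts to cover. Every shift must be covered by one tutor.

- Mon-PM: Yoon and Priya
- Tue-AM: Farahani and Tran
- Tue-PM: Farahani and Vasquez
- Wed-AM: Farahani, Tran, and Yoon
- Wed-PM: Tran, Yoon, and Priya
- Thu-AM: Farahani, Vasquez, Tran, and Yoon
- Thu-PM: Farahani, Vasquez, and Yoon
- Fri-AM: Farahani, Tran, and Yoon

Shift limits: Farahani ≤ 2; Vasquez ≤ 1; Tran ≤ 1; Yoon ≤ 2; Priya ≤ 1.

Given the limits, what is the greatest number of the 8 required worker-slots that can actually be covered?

Total capacity across all tutors is 2+1+1+2+1 = 7, and 8 slots are needed, so at most 7 can be filled.
An assignment achieving 7: Mon-PM→Yoon, Tue-AM→Farahani, Tue-PM→Farahani, Wed-AM→Tran, Wed-PM→Priya, Thu-PM→Vasquez, Fri-AM→Yoon.
Loads: Farahani 2/2, Vasquez 1/1, Tran 1/1, Yoon 2/2, Priya 1/1.

7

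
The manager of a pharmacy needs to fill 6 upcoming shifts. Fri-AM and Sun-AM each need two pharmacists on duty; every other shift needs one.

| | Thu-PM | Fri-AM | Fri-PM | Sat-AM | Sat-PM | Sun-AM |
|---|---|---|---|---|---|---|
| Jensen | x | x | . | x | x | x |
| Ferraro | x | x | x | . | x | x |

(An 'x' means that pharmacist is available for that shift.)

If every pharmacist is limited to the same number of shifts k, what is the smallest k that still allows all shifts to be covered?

With 2 pharmacists and 8 worker-slots to fill, someone must work at least ⌈8/2⌉ = 4 shifts, so k ≥ 4.
k = 4 works: Thu-PM→Jensen, Fri-AM→Jensen+Ferraro, Fri-PM→Ferraro, Sat-AM→Jensen, Sat-PM→Ferraro, Sun-AM→Jensen+Ferraro.
Loads: Jensen 4, Ferraro 4 — all ≤ 4.

4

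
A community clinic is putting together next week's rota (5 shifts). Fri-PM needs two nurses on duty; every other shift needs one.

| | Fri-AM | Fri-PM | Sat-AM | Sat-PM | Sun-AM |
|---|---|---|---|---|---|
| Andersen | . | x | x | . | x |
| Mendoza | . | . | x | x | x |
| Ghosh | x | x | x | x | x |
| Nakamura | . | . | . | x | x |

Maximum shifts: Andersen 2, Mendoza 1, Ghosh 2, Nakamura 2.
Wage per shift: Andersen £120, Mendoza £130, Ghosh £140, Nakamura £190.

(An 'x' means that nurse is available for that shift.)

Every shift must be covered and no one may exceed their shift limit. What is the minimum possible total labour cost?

£840

Fri-AM can only be covered by Ghosh, so that assignment is forced.
Fri-PM can only be covered by Andersen and Ghosh, so that assignment is forced.
Picking the cheapest available nurse for each shift independently would cost £770, but that ignores the shift limits.
An optimal schedule: Fri-AM→Ghosh, Fri-PM→Andersen+Ghosh, Sat-AM→Andersen, Sat-PM→Mendoza, Sun-AM→Nakamura.
Total: 140 + 120 + 140 + 120 + 130 + 190 = £840.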